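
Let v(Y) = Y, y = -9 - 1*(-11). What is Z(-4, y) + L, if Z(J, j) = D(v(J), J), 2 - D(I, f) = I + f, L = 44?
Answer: 54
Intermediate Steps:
y = 2 (y = -9 + 11 = 2)
D(I, f) = 2 - I - f (D(I, f) = 2 - (I + f) = 2 + (-I - f) = 2 - I - f)
Z(J, j) = 2 - 2*J (Z(J, j) = 2 - J - J = 2 - 2*J)
Z(-4, y) + L = (2 - 2*(-4)) + 44 = (2 + 8) + 44 = 10 + 44 = 54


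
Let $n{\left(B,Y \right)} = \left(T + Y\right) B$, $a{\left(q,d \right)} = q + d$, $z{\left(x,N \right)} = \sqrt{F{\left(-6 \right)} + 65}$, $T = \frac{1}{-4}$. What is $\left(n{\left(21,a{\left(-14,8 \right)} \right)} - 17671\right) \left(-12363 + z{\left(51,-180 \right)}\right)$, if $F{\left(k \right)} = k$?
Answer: $\frac{880356867}{4} - \frac{71209 \sqrt{59}}{4} \approx 2.1995 \cdot 10^{8}$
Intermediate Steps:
$T = - \frac{1}{4} \approx -0.25$
$z{\left(x,N \right)} = \sqrt{59}$ ($z{\left(x,N \right)} = \sqrt{-6 + 65} = \sqrt{59}$)
$a{\left(q,d \right)} = d + q$
$n{\left(B,Y \right)} = B \left(- \frac{1}{4} + Y\right)$ ($n{\left(B,Y \right)} = \left(- \frac{1}{4} + Y\right) B = B \left(- \frac{1}{4} + Y\right)$)
$\left(n{\left(21,a{\left(-14,8 \right)} \right)} - 17671\right) \left(-12363 + z{\left(51,-180 \right)}\right) = \left(21 \left(- \frac{1}{4} + \left(8 - 14\right)\right) - 17671\right) \left(-12363 + \sqrt{59}\right) = \left(21 \left(- \frac{1}{4} - 6\right) - 17671\right) \left(-12363 + \sqrt{59}\right) = \left(21 \left(- \frac{25}{4}\right) - 17671\right) \left(-12363 + \sqrt{59}\right) = \left(- \frac{525}{4} - 17671\right) \left(-12363 + \sqrt{59}\right) = - \frac{71209 \left(-12363 + \sqrt{59}\right)}{4} = \frac{880356867}{4} - \frac{71209 \sqrt{59}}{4}$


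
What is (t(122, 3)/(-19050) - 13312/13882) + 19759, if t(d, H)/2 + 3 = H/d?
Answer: 53121397917911/2688596350 ≈ 19758.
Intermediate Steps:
t(d, H) = -6 + 2*H/d (t(d, H) = -6 + 2*(H/d) = -6 + 2*H/d)
(t(122, 3)/(-19050) - 13312/13882) + 19759 = ((-6 + 2*3/122)/(-19050) - 13312/13882) + 19759 = ((-6 + 2*3*(1/122))*(-1/19050) - 13312*1/13882) + 19759 = ((-6 + 3/61)*(-1/19050) - 6656/6941) + 19759 = (-363/61*(-1/19050) - 6656/6941) + 19759 = (121/387350 - 6656/6941) + 19759 = -2577361739/2688596350 + 19759 = 53121397917911/2688596350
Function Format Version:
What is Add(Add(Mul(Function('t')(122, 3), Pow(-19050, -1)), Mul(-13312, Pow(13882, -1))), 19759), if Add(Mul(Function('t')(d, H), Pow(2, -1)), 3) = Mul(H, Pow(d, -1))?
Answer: Rational(53121397917911, 2688596350) ≈ 19758.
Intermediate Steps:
Function('t')(d, H) = Add(-6, Mul(2, H, Pow(d, -1))) (Function('t')(d, H) = Add(-6, Mul(2, Mul(H, Pow(d, -1)))) = Add(-6, Mul(2, H, Pow(d, -1))))
Add(Add(Mul(Function('t')(122, 3), Pow(-19050, -1)), Mul(-13312, Pow(13882, -1))), 19759) = Add(Add(Mul(Add(-6, Mul(2, 3, Pow(122, -1))), Pow(-19050, -1)), Mul(-13312, Pow(13882, -1))), 19759) = Add(Add(Mul(Add(-6, Mul(2, 3, Rational(1, 122))), Rational(-1, 19050)), Mul(-13312, Rational(1, 13882))), 19759) = Add(Add(Mul(Add(-6, Rational(3, 61)), Rational(-1, 19050)), Rational(-6656, 6941)), 19759) = Add(Add(Mul(Rational(-363, 61), Rational(-1, 19050)), Rational(-6656, 6941)), 19759) = Add(Add(Rational(121, 387350), Rational(-6656, 6941)), 19759) = Add(Rational(-2577361739, 2688596350), 19759) = Rational(53121397917911, 2688596350)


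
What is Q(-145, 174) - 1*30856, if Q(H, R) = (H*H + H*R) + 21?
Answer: -35040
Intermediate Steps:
Q(H, R) = 21 + H**2 + H*R (Q(H, R) = (H**2 + H*R) + 21 = 21 + H**2 + H*R)
Q(-145, 174) - 1*30856 = (21 + (-145)**2 - 145*174) - 1*30856 = (21 + 21025 - 25230) - 30856 = -4184 - 30856 = -35040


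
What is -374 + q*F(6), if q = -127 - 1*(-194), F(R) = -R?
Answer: -776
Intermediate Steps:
q = 67 (q = -127 + 194 = 67)
-374 + q*F(6) = -374 + 67*(-1*6) = -374 + 67*(-6) = -374 - 402 = -776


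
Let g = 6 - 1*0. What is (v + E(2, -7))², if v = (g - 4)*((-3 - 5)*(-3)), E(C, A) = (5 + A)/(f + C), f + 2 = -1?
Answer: 2500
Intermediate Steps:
f = -3 (f = -2 - 1 = -3)
g = 6 (g = 6 + 0 = 6)
E(C, A) = (5 + A)/(-3 + C)
v = 48 (v = (6 - 4)*((-3 - 5)*(-3)) = 2*(-8*(-3)) = 2*24 = 48)
(v + E(2, -7))² = (48 + (5 - 7)/(-3 + 2))² = (48 - 2/(-1))² = (48 - 1*(-2))² = (48 + 2)² = 50² = 2500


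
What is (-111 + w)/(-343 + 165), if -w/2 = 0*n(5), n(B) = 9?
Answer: 111/178 ≈ 0.62360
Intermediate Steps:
w = 0 (w = -0*9 = -2*0 = 0)
(-111 + w)/(-343 + 165) = (-111 + 0)/(-343 + 165) = -111/(-178) = -111*(-1/178) = 111/178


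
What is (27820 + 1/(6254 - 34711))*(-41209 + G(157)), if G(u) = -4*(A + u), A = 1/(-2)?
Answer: -33119670871065/28457 ≈ -1.1638e+9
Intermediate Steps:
A = -½ (A = 1*(-½) = -½ ≈ -0.50000)
G(u) = 2 - 4*u (G(u) = -4*(-½ + u) = 2 - 4*u)
(27820 + 1/(6254 - 34711))*(-41209 + G(157)) = (27820 + 1/(6254 - 34711))*(-41209 + (2 - 4*157)) = (27820 + 1/(-28457))*(-41209 + (2 - 628)) = (27820 - 1/28457)*(-41209 - 626) = (791673739/28457)*(-41835) = -33119670871065/28457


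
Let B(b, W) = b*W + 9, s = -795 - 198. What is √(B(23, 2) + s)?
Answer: I*√938 ≈ 30.627*I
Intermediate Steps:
s = -993
B(b, W) = 9 + W*b (B(b, W) = W*b + 9 = 9 + W*b)
√(B(23, 2) + s) = √((9 + 2*23) - 993) = √((9 + 46) - 993) = √(55 - 993) = √(-938) = I*√938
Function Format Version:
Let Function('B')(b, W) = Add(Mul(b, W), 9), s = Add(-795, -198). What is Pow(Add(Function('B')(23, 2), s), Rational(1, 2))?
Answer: Mul(I, Pow(938, Rational(1, 2))) ≈ Mul(30.627, I)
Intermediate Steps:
s = -993
Function('B')(b, W) = Add(9, Mul(W, b)) (Function('B')(b, W) = Add(Mul(W, b), 9) = Add(9, Mul(W, b)))
Pow(Add(Function('B')(23, 2), s), Rational(1, 2)) = Pow(Add(Add(9, Mul(2, 23)), -993), Rational(1, 2)) = Pow(Add(Add(9, 46), -993), Rational(1, 2)) = Pow(Add(55, -993), Rational(1, 2)) = Pow(-938, Rational(1, 2)) = Mul(I, Pow(938, Rational(1, 2)))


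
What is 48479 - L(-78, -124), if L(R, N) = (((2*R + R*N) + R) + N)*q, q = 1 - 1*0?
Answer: 39165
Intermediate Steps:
q = 1 (q = 1 + 0 = 1)
L(R, N) = N + 3*R + N*R (L(R, N) = (((2*R + R*N) + R) + N)*1 = (((2*R + N*R) + R) + N)*1 = ((3*R + N*R) + N)*1 = (N + 3*R + N*R)*1 = N + 3*R + N*R)
48479 - L(-78, -124) = 48479 - (-124 + 3*(-78) - 124*(-78)) = 48479 - (-124 - 234 + 9672) = 48479 - 1*9314 = 48479 - 9314 = 39165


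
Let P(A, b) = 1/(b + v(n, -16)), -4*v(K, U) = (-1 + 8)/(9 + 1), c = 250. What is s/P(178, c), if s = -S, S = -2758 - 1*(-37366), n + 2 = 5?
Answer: -43229718/5 ≈ -8.6459e+6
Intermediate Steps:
n = 3 (n = -2 + 5 = 3)
v(K, U) = -7/40 (v(K, U) = -(-1 + 8)/(4*(9 + 1)) = -7/(4*10) = -1/4*7/10 = -7/40)
S = 34608 (S = -2758 + 37366 = 34608)
P(A, b) = 1/(-7/40 + b) (P(A, b) = 1/(b - 7/40) = 1/(-7/40 + b))
s = -34608 (s = -1*34608 = -34608)
s/P(178, c) = -34608/(40/(-7 + 40*250)) = -34608/(40/(-7 + 10000)) = -34608/(40/9993) = -34608/(40*(1/9993)) = -34608/40/9993 = -34608*9993/40 = -43229718/5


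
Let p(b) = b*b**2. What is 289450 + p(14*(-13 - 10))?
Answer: -33096798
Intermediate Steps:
p(b) = b**3
289450 + p(14*(-13 - 10)) = 289450 + (14*(-13 - 10))**3 = 289450 + (14*(-23))**3 = 289450 + (-322)**3 = 289450 - 33386248 = -33096798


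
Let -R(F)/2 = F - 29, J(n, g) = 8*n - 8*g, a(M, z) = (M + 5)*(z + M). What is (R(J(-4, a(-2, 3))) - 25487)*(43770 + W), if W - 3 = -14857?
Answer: -732066372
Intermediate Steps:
W = -14854 (W = 3 - 14857 = -14854)
a(M, z) = (5 + M)*(M + z)
J(n, g) = -8*g + 8*n
R(F) = 58 - 2*F (R(F) = -2*(F - 29) = -2*(-29 + F) = 58 - 2*F)
(R(J(-4, a(-2, 3))) - 25487)*(43770 + W) = ((58 - 2*(-8*((-2)² + 5*(-2) + 5*3 - 2*3) + 8*(-4))) - 25487)*(43770 - 14854) = ((58 - 2*(-8*(4 - 10 + 15 - 6) - 32)) - 25487)*28916 = ((58 - 2*(-8*3 - 32)) - 25487)*28916 = ((58 - 2*(-24 - 32)) - 25487)*28916 = ((58 - 2*(-56)) - 25487)*28916 = ((58 + 112) - 25487)*28916 = (170 - 25487)*28916 = -25317*28916 = -732066372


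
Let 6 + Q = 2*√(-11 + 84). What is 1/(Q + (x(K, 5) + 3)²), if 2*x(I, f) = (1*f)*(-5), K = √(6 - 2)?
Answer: 1348/108897 - 32*√73/108897 ≈ 0.0098680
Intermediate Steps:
K = 2 (K = √4 = 2)
x(I, f) = -5*f/2 (x(I, f) = ((1*f)*(-5))/2 = (f*(-5))/2 = (-5*f)/2 = -5*f/2)
Q = -6 + 2*√73 (Q = -6 + 2*√(-11 + 84) = -6 + 2*√73 ≈ 11.088)
1/(Q + (x(K, 5) + 3)²) = 1/((-6 + 2*√73) + (-5/2*5 + 3)²) = 1/((-6 + 2*√73) + (-25/2 + 3)²) = 1/((-6 + 2*√73) + (-19/2)²) = 1/((-6 + 2*√73) + 361/4) = 1/(337/4 + 2*√73)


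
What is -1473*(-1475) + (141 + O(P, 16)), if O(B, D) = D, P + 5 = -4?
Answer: 2172832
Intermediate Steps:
P = -9 (P = -5 - 4 = -9)
-1473*(-1475) + (141 + O(P, 16)) = -1473*(-1475) + (141 + 16) = 2172675 + 157 = 2172832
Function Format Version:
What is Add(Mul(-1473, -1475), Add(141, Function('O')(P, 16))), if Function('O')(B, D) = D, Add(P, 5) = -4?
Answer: 2172832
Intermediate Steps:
P = -9 (P = Add(-5, -4) = -9)
Add(Mul(-1473, -1475), Add(141, Function('O')(P, 16))) = Add(Mul(-1473, -1475), Add(141, 16)) = Add(2172675, 157) = 2172832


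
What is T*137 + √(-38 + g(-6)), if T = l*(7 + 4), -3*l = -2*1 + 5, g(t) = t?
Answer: -1507 + 2*I*√11 ≈ -1507.0 + 6.6332*I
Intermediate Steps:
l = -1 (l = -(-2*1 + 5)/3 = -(-2 + 5)/3 = -⅓*3 = -1)
T = -11 (T = -(7 + 4) = -1*11 = -11)
T*137 + √(-38 + g(-6)) = -11*137 + √(-38 - 6) = -1507 + √(-44) = -1507 + 2*I*√11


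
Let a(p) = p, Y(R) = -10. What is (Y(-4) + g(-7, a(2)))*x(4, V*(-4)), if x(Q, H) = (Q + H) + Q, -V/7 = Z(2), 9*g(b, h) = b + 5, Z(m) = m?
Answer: -5888/9 ≈ -654.22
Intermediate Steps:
g(b, h) = 5/9 + b/9 (g(b, h) = (b + 5)/9 = (5 + b)/9 = 5/9 + b/9)
V = -14 (V = -7*2 = -14)
x(Q, H) = H + 2*Q (x(Q, H) = (H + Q) + Q = H + 2*Q)
(Y(-4) + g(-7, a(2)))*x(4, V*(-4)) = (-10 + (5/9 + (⅑)*(-7)))*(-14*(-4) + 2*4) = (-10 + (5/9 - 7/9))*(56 + 8) = (-10 - 2/9)*64 = -92/9*64 = -5888/9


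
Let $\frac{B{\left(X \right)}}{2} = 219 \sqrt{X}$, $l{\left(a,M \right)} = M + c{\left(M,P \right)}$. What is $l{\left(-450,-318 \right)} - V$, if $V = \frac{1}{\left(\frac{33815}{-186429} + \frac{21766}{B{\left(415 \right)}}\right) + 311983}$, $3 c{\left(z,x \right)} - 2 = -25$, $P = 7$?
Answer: $- \frac{2436438340531624198731320646641}{7481386847138688791339595879} + \frac{3068003988880091 \sqrt{415}}{2493795615712896263779865293} \approx -325.67$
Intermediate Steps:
$c{\left(z,x \right)} = - \frac{23}{3}$ ($c{\left(z,x \right)} = \frac{2}{3} + \frac{1}{3} \left(-25\right) = \frac{2}{3} - \frac{25}{3} = - \frac{23}{3}$)
$l{\left(a,M \right)} = - \frac{23}{3} + M$ ($l{\left(a,M \right)} = M - \frac{23}{3} = - \frac{23}{3} + M$)
$B{\left(X \right)} = 438 \sqrt{X}$ ($B{\left(X \right)} = 2 \cdot 219 \sqrt{X} = 438 \sqrt{X}$)
$V = \frac{1}{\frac{58162644892}{186429} + \frac{10883 \sqrt{415}}{90885}}$ ($V = \frac{1}{\left(\frac{33815}{-186429} + \frac{21766}{438 \sqrt{415}}\right) + 311983} = \frac{1}{\left(33815 \left(- \frac{1}{186429}\right) + 21766 \frac{\sqrt{415}}{181770}\right) + 311983} = \frac{1}{\left(- \frac{33815}{186429} + \frac{10883 \sqrt{415}}{90885}\right) + 311983} = \frac{1}{\frac{58162644892}{186429} + \frac{10883 \sqrt{415}}{90885}} \approx 3.2053 \cdot 10^{-6}$)
$l{\left(-450,-318 \right)} - V = \left(- \frac{23}{3} - 318\right) - \left(\frac{7993374849672797418460}{2493795615712896263779865293} - \frac{3068003988880091 \sqrt{415}}{2493795615712896263779865293}\right) = - \frac{977}{3} - \left(\frac{7993374849672797418460}{2493795615712896263779865293} - \frac{3068003988880091 \sqrt{415}}{2493795615712896263779865293}\right) = - \frac{2436438340531624198731320646641}{7481386847138688791339595879} + \frac{3068003988880091 \sqrt{415}}{2493795615712896263779865293}$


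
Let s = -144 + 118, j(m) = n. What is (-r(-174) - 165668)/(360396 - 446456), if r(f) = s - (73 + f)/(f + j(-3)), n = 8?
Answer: 27496471/14285960 ≈ 1.9247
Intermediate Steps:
j(m) = 8
s = -26
r(f) = -26 - (73 + f)/(8 + f) (r(f) = -26 - (73 + f)/(f + 8) = -26 - (73 + f)/(8 + f))
(-r(-174) - 165668)/(360396 - 446456) = (-(-281 - 27*(-174))/(8 - 174) - 165668)/(360396 - 446456) = (-(-281 + 4698)/(-166) - 165668)/(-86060) = (-(-1)*4417/166 - 165668)*(-1/86060) = (-1*(-4417/166) - 165668)*(-1/86060) = (4417/166 - 165668)*(-1/86060) = -27496471/166*(-1/86060) = 27496471/14285960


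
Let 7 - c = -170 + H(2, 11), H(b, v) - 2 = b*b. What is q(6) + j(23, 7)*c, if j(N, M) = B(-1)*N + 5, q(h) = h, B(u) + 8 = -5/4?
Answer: -142077/4 ≈ -35519.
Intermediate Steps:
B(u) = -37/4 (B(u) = -8 - 5/4 = -37/4)
H(b, v) = 2 + b**2 (H(b, v) = 2 + b*b = 2 + b**2)
j(N, M) = 5 - 37*N/4 (j(N, M) = -37*N/4 + 5 = 5 - 37*N/4)
c = 171 (c = 7 - (-170 + (2 + 2**2)) = 7 - (-170 + (2 + 4)) = 7 - (-170 + 6) = 7 - 1*(-164) = 7 + 164 = 171)
q(6) + j(23, 7)*c = 6 + (5 - 37/4*23)*171 = 6 + (5 - 851/4)*171 = 6 - 831/4*171 = 6 - 142101/4 = -142077/4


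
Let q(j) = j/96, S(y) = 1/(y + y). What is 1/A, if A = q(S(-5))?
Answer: -960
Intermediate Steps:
S(y) = 1/(2*y)
q(j) = j/96 (q(j) = j*(1/96) = j/96)
A = -1/960 (A = ((½)/(-5))/96 = ((½)*(-⅕))/96 = (1/96)*(-⅒) = -1/960 ≈ -0.0010417)
1/A = 1/(-1/960) = -960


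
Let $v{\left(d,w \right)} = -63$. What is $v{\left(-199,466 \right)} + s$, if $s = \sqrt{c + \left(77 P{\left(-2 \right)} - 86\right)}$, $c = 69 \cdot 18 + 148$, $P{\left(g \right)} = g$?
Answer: $-63 + 5 \sqrt{46} \approx -29.088$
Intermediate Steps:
$c = 1390$ ($c = 1242 + 148 = 1390$)
$s = 5 \sqrt{46}$ ($s = \sqrt{1390 + \left(77 \left(-2\right) - 86\right)} = \sqrt{1390 - 240} = \sqrt{1150} = 5 \sqrt{46} \approx 33.912$)
$v{\left(-199,466 \right)} + s = -63 + 5 \sqrt{46}$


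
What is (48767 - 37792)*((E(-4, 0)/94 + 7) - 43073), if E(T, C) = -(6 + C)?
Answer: -22214552375/47 ≈ -4.7265e+8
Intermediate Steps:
E(T, C) = -6 - C
(48767 - 37792)*((E(-4, 0)/94 + 7) - 43073) = (48767 - 37792)*(((-6 - 1*0)/94 + 7) - 43073) = 10975*(((-6 + 0)*(1/94) + 7) - 43073) = 10975*((-6*1/94 + 7) - 43073) = 10975*((-3/47 + 7) - 43073) = 10975*(326/47 - 43073) = 10975*(-2024105/47) = -22214552375/47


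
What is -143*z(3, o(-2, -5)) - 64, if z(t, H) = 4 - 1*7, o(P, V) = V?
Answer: 365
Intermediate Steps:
z(t, H) = -3 (z(t, H) = 4 - 7 = -3)
-143*z(3, o(-2, -5)) - 64 = -143*(-3) - 64 = 429 - 64 = 365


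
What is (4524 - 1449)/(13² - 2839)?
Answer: -205/178 ≈ -1.1517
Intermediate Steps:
(4524 - 1449)/(13² - 2839) = 3075/(169 - 2839) = 3075/(-2670) = 3075*(-1/2670) = -205/178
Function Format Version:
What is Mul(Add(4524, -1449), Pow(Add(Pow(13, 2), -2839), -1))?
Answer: Rational(-205, 178) ≈ -1.1517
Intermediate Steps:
Mul(Add(4524, -1449), Pow(Add(Pow(13, 2), -2839), -1)) = Mul(3075, Pow(Add(169, -2839), -1)) = Mul(3075, Pow(-2670, -1)) = Mul(3075, Rational(-1, 2670)) = Rational(-205, 178)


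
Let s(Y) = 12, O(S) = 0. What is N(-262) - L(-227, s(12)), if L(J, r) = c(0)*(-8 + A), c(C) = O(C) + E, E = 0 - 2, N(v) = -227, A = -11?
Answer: -265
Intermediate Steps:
E = -2
c(C) = -2 (c(C) = 0 - 2 = -2)
L(J, r) = 38 (L(J, r) = -2*(-8 - 11) = -2*(-19) = 38)
N(-262) - L(-227, s(12)) = -227 - 1*38 = -227 - 38 = -265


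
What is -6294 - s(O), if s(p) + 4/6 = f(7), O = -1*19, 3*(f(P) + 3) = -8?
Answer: -18863/3 ≈ -6287.7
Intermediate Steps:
f(P) = -17/3 (f(P) = -3 + (⅓)*(-8) = -3 - 8/3 = -17/3)
O = -19
s(p) = -19/3 (s(p) = -⅔ - 17/3 = -19/3)
-6294 - s(O) = -6294 - 1*(-19/3) = -6294 + 19/3 = -18863/3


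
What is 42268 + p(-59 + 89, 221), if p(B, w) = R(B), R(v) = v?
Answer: 42298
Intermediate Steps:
p(B, w) = B
42268 + p(-59 + 89, 221) = 42268 + (-59 + 89) = 42268 + 30 = 42298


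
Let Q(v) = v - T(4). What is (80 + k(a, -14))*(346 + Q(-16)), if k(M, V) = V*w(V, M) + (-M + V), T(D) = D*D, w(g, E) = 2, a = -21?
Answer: 18526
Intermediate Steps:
T(D) = D**2
k(M, V) = -M + 3*V (k(M, V) = V*2 + (-M + V) = 2*V + (V - M) = -M + 3*V)
Q(v) = -16 + v (Q(v) = v - 1*4**2 = v - 1*16 = v - 16 = -16 + v)
(80 + k(a, -14))*(346 + Q(-16)) = (80 + (-1*(-21) + 3*(-14)))*(346 + (-16 - 16)) = (80 + (21 - 42))*(346 - 32) = (80 - 21)*314 = 59*314 = 18526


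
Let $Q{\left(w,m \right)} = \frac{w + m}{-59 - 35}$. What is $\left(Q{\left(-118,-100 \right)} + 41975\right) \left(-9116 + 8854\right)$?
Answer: $- \frac{516908708}{47} \approx -1.0998 \cdot 10^{7}$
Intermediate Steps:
$Q{\left(w,m \right)} = - \frac{m}{94} - \frac{w}{94}$ ($Q{\left(w,m \right)} = \frac{m + w}{-94} = \left(m + w\right) \left(- \frac{1}{94}\right) = - \frac{m}{94} - \frac{w}{94}$)
$\left(Q{\left(-118,-100 \right)} + 41975\right) \left(-9116 + 8854\right) = \left(\left(\left(- \frac{1}{94}\right) \left(-100\right) - - \frac{59}{47}\right) + 41975\right) \left(-9116 + 8854\right) = \left(\left(\frac{50}{47} + \frac{59}{47}\right) + 41975\right) \left(-262\right) = \left(\frac{109}{47} + 41975\right) \left(-262\right) = \frac{1972934}{47} \left(-262\right) = - \frac{516908708}{47}$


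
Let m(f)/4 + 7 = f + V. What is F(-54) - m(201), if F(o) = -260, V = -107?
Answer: -608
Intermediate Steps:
m(f) = -456 + 4*f (m(f) = -28 + 4*(f - 107) = -28 + 4*(-107 + f) = -28 + (-428 + 4*f) = -456 + 4*f)
F(-54) - m(201) = -260 - (-456 + 4*201) = -260 - (-456 + 804) = -260 - 1*348 = -260 - 348 = -608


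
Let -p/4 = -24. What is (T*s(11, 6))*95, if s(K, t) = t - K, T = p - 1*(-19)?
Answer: -54625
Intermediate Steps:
p = 96 (p = -4*(-24) = 96)
T = 115 (T = 96 - 1*(-19) = 96 + 19 = 115)
(T*s(11, 6))*95 = (115*(6 - 1*11))*95 = (115*(6 - 11))*95 = (115*(-5))*95 = -575*95 = -54625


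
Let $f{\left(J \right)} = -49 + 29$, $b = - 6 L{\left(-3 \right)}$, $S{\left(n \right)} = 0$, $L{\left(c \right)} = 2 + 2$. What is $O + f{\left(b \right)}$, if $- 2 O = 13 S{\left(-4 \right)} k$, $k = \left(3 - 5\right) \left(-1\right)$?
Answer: $-20$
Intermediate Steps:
$L{\left(c \right)} = 4$
$k = 2$ ($k = \left(-2\right) \left(-1\right) = 2$)
$b = -24$ ($b = \left(-6\right) 4 = -24$)
$O = 0$ ($O = - \frac{13 \cdot 0 \cdot 2}{2} = - \frac{0 \cdot 2}{2} = \left(- \frac{1}{2}\right) 0 = 0$)
$f{\left(J \right)} = -20$
$O + f{\left(b \right)} = 0 - 20 = -20$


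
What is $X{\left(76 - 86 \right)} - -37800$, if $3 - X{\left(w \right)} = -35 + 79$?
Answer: $37759$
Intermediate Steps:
$X{\left(w \right)} = -41$ ($X{\left(w \right)} = 3 - \left(-35 + 79\right) = 3 - 44 = -41$)
$X{\left(76 - 86 \right)} - -37800 = -41 - -37800 = -41 + 37800 = 37759$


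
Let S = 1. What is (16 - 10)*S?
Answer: 6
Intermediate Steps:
(16 - 10)*S = (16 - 10)*1 = 6*1 = 6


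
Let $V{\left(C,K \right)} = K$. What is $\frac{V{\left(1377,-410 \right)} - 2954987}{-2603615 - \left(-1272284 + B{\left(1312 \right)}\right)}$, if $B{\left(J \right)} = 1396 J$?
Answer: $\frac{2955397}{3162883} \approx 0.9344$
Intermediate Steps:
$\frac{V{\left(1377,-410 \right)} - 2954987}{-2603615 - \left(-1272284 + B{\left(1312 \right)}\right)} = \frac{-410 - 2954987}{-2603615 - \left(-1272284 + 1396 \cdot 1312\right)} = - \frac{2955397}{-2603615 - \left(-1272284 + 1831552\right)} = - \frac{2955397}{-2603615 - 559268} = - \frac{2955397}{-3162883} = \left(-2955397\right) \left(- \frac{1}{3162883}\right) = \frac{2955397}{3162883}$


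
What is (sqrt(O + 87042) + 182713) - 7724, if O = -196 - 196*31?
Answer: 174989 + sqrt(80770) ≈ 1.7527e+5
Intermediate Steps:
O = -6272 (O = -196 - 6076 = -6272)
(sqrt(O + 87042) + 182713) - 7724 = (sqrt(-6272 + 87042) + 182713) - 7724 = (sqrt(80770) + 182713) - 7724 = (182713 + sqrt(80770)) - 7724 = 174989 + sqrt(80770)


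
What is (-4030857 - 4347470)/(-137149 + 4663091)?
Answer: -8378327/4525942 ≈ -1.8512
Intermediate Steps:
(-4030857 - 4347470)/(-137149 + 4663091) = -8378327/4525942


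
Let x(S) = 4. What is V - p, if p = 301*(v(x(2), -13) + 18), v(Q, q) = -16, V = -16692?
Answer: -17294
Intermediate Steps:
p = 602 (p = 301*(-16 + 18) = 301*2 = 602)
V - p = -16692 - 1*602 = -16692 - 602 = -17294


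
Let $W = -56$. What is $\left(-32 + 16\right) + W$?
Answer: $-72$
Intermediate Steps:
$\left(-32 + 16\right) + W = \left(-32 + 16\right) - 56 = -16 - 56 = -72$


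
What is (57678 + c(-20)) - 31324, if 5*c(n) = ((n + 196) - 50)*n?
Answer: 25850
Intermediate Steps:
c(n) = n*(146 + n)/5 (c(n) = (((n + 196) - 50)*n)/5 = (((196 + n) - 50)*n)/5 = ((146 + n)*n)/5 = (n*(146 + n))/5 = n*(146 + n)/5)
(57678 + c(-20)) - 31324 = (57678 + (⅕)*(-20)*(146 - 20)) - 31324 = (57678 + (⅕)*(-20)*126) - 31324 = (57678 - 504) - 31324 = 57174 - 31324 = 25850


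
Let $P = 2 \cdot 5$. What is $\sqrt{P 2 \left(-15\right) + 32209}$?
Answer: $\sqrt{31909} \approx 178.63$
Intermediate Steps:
$P = 10$
$\sqrt{P 2 \left(-15\right) + 32209} = \sqrt{10 \cdot 2 \left(-15\right) + 32209} = \sqrt{20 \left(-15\right) + 32209} = \sqrt{-300 + 32209} = \sqrt{31909}$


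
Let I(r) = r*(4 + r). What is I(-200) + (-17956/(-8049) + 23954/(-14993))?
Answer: 163126888378/4161333 ≈ 39201.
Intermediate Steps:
I(-200) + (-17956/(-8049) + 23954/(-14993)) = -200*(4 - 200) + (-17956/(-8049) + 23954/(-14993)) = -200*(-196) + (-17956*(-1/8049) + 23954*(-1/14993)) = 39200 + (17956/8049 - 826/517) = 39200 + 2634778/4161333 = 163126888378/4161333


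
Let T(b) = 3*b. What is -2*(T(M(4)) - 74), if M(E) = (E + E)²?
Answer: -236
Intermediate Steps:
M(E) = 4*E² (M(E) = (2*E)² = 4*E²)
-2*(T(M(4)) - 74) = -2*(3*(4*4²) - 74) = -2*(3*(4*16) - 74) = -2*(3*64 - 74) = -2*(192 - 74) = -2*118 = -236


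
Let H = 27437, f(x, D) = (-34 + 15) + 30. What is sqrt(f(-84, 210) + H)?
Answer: 2*sqrt(6862) ≈ 165.67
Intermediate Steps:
f(x, D) = 11 (f(x, D) = -19 + 30 = 11)
sqrt(f(-84, 210) + H) = sqrt(11 + 27437) = sqrt(27448) = 2*sqrt(6862)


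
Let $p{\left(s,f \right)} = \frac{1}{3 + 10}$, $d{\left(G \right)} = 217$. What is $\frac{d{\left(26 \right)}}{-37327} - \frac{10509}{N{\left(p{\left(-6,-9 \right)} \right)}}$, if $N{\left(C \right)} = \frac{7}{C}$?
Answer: $- \frac{392289190}{3396757} \approx -115.49$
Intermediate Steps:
$p{\left(s,f \right)} = \frac{1}{13}$
$\frac{d{\left(26 \right)}}{-37327} - \frac{10509}{N{\left(p{\left(-6,-9 \right)} \right)}} = \frac{217}{-37327} - \frac{10509}{7 \frac{1}{\frac{1}{13}}} = 217 \left(- \frac{1}{37327}\right) - \frac{10509}{7 \cdot 13} = - \frac{217}{37327} - \frac{10509}{91} = - \frac{392289190}{3396757}$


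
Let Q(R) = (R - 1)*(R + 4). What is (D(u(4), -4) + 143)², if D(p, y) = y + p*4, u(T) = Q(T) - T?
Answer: 47961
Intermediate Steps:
Q(R) = (-1 + R)*(4 + R)
u(T) = -4 + T² + 2*T (u(T) = (-4 + T² + 3*T) - T = -4 + T² + 2*T)
D(p, y) = y + 4*p
(D(u(4), -4) + 143)² = ((-4 + 4*(-4 + 4² + 2*4)) + 143)² = ((-4 + 4*(-4 + 16 + 8)) + 143)² = ((-4 + 4*20) + 143)² = ((-4 + 80) + 143)² = (76 + 143)² = 219² = 47961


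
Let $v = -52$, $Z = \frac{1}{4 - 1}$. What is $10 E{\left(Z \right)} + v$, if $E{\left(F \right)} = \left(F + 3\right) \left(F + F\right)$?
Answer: $- \frac{268}{9} \approx -29.778$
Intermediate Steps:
$Z = \frac{1}{3} \approx 0.33333$
$E{\left(F \right)} = 2 F \left(3 + F\right)$ ($E{\left(F \right)} = \left(3 + F\right) 2 F = 2 F \left(3 + F\right)$)
$10 E{\left(Z \right)} + v = 10 \cdot 2 \cdot \frac{1}{3} \left(3 + \frac{1}{3}\right) - 52 = 10 \cdot 2 \cdot \frac{1}{3} \cdot \frac{10}{3} - 52 = 10 \cdot \frac{20}{9} - 52 = \frac{200}{9} - 52 = - \frac{268}{9}$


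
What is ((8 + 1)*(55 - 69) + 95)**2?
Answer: 961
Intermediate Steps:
((8 + 1)*(55 - 69) + 95)**2 = (9*(-14) + 95)**2 = (-126 + 95)**2 = (-31)**2 = 961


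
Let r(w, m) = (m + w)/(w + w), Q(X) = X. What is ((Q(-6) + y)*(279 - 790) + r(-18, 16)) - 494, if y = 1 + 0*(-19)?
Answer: 37099/18 ≈ 2061.1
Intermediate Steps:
y = 1 (y = 1 + 0 = 1)
r(w, m) = (m + w)/(2*w) (r(w, m) = (m + w)/((2*w)) = (m + w)*(1/(2*w)) = (m + w)/(2*w))
((Q(-6) + y)*(279 - 790) + r(-18, 16)) - 494 = ((-6 + 1)*(279 - 790) + (½)*(16 - 18)/(-18)) - 494 = (-5*(-511) + (½)*(-1/18)*(-2)) - 494 = (2555 + 1/18) - 494 = 45991/18 - 494 = 37099/18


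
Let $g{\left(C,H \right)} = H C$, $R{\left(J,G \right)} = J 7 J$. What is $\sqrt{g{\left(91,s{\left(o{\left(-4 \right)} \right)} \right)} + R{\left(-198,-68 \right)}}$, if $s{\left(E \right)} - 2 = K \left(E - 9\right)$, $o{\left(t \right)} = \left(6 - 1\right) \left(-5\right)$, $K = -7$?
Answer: $2 \sqrt{74067} \approx 544.3$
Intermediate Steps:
$R{\left(J,G \right)} = 7 J^{2}$ ($R{\left(J,G \right)} = 7 J J = 7 J^{2}$)
$o{\left(t \right)} = -25$ ($o{\left(t \right)} = 5 \left(-5\right) = -25$)
$s{\left(E \right)} = 65 - 7 E$ ($s{\left(E \right)} = 2 - 7 \left(E - 9\right) = 2 - 7 \left(-9 + E\right) = 2 - \left(-63 + 7 E\right) = 65 - 7 E$)
$g{\left(C,H \right)} = C H$
$\sqrt{g{\left(91,s{\left(o{\left(-4 \right)} \right)} \right)} + R{\left(-198,-68 \right)}} = \sqrt{91 \left(65 - -175\right) + 7 \left(-198\right)^{2}} = \sqrt{91 \left(65 + 175\right) + 7 \cdot 39204} = \sqrt{91 \cdot 240 + 274428} = \sqrt{21840 + 274428} = \sqrt{296268} = 2 \sqrt{74067}$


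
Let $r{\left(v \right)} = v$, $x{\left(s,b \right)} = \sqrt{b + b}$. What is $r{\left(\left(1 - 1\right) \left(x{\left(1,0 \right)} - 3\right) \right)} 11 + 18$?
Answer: $18$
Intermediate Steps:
$x{\left(s,b \right)} = \sqrt{2} \sqrt{b}$ ($x{\left(s,b \right)} = \sqrt{2 b} = \sqrt{2} \sqrt{b}$)
$r{\left(\left(1 - 1\right) \left(x{\left(1,0 \right)} - 3\right) \right)} 11 + 18 = \left(1 - 1\right) \left(\sqrt{2} \sqrt{0} - 3\right) 11 + 18 = 0 \left(\sqrt{2} \cdot 0 - 3\right) 11 + 18 = 0 \left(0 - 3\right) 11 + 18 = 0 \left(-3\right) 11 + 18 = 0 \cdot 11 + 18 = 0 + 18 = 18$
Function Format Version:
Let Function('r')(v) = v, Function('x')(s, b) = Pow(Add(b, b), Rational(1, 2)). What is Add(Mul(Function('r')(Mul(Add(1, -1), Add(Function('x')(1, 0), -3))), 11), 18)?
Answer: 18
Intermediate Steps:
Function('x')(s, b) = Mul(Pow(2, Rational(1, 2)), Pow(b, Rational(1, 2))) (Function('x')(s, b) = Pow(Mul(2, b), Rational(1, 2)) = Mul(Pow(2, Rational(1, 2)), Pow(b, Rational(1, 2))))
Add(Mul(Function('r')(Mul(Add(1, -1), Add(Function('x')(1, 0), -3))), 11), 18) = Add(Mul(Mul(Add(1, -1), Add(Mul(Pow(2, Rational(1, 2)), Pow(0, Rational(1, 2))), -3)), 11), 18) = Add(Mul(Mul(0, Add(Mul(Pow(2, Rational(1, 2)), 0), -3)), 11), 18) = Add(Mul(Mul(0, Add(0, -3)), 11), 18) = Add(Mul(Mul(0, -3), 11), 18) = Add(Mul(0, 11), 18) = Add(0, 18) = 18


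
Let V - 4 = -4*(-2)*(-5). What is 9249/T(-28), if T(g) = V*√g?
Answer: 3083*I*√7/168 ≈ 48.553*I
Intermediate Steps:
V = -36 (V = 4 - 4*(-2)*(-5) = 4 + 8*(-5) = 4 - 40 = -36)
T(g) = -36*√g
9249/T(-28) = 9249/((-72*I*√7)) = 9249*(I*√7/504) = 3083*I*√7/168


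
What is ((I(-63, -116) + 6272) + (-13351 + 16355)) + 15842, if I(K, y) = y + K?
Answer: 24939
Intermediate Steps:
I(K, y) = K + y
((I(-63, -116) + 6272) + (-13351 + 16355)) + 15842 = (((-63 - 116) + 6272) + (-13351 + 16355)) + 15842 = ((-179 + 6272) + 3004) + 15842 = (6093 + 3004) + 15842 = 9097 + 15842 = 24939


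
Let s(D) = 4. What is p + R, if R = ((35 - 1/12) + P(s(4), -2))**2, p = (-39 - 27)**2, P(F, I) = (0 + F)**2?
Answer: 1000585/144 ≈ 6948.5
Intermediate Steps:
P(F, I) = F**2
p = 4356 (p = (-66)**2 = 4356)
R = 373321/144 (R = ((35 - 1/12) + 4**2)**2 = ((35 - 1/12) + 16)**2 = (419/12 + 16)**2 = (611/12)**2 = 373321/144 ≈ 2592.5)
p + R = 4356 + 373321/144 = 1000585/144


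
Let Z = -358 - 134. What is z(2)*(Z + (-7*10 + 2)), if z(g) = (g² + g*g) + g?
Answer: -5600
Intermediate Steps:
z(g) = g + 2*g² (z(g) = (g² + g²) + g = 2*g² + g = g + 2*g²)
Z = -492
z(2)*(Z + (-7*10 + 2)) = (2*(1 + 2*2))*(-492 + (-7*10 + 2)) = (2*(1 + 4))*(-492 + (-70 + 2)) = (2*5)*(-492 - 68) = 10*(-560) = -5600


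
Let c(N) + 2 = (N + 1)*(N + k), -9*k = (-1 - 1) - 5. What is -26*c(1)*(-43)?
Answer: 15652/9 ≈ 1739.1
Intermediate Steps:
k = 7/9 (k = -((-1 - 1) - 5)/9 = -(-2 - 5)/9 = -1/9*(-7) = 7/9 ≈ 0.77778)
c(N) = -2 + (1 + N)*(7/9 + N) (c(N) = -2 + (N + 1)*(N + 7/9) = -2 + (1 + N)*(7/9 + N))
-26*c(1)*(-43) = -26*(-11/9 + 1**2 + (16/9)*1)*(-43) = -26*(-11/9 + 1 + 16/9)*(-43) = -26*14/9*(-43) = -364/9*(-43) = 15652/9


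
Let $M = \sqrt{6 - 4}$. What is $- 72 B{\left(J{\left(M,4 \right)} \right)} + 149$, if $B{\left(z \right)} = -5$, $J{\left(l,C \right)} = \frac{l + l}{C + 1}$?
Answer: $509$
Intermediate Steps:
$M = \sqrt{2} \approx 1.4142$
$J{\left(l,C \right)} = \frac{2 l}{1 + C}$
$- 72 B{\left(J{\left(M,4 \right)} \right)} + 149 = \left(-72\right) \left(-5\right) + 149 = 360 + 149 = 509$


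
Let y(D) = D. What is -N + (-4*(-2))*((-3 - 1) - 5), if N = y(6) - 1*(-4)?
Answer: -82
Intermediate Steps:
N = 10 (N = 6 - 1*(-4) = 6 + 4 = 10)
-N + (-4*(-2))*((-3 - 1) - 5) = -1*10 + (-4*(-2))*((-3 - 1) - 5) = -10 + 8*(-4 - 5) = -10 + 8*(-9) = -10 - 72 = -82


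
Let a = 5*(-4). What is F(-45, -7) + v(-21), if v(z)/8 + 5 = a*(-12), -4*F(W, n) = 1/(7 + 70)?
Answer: 579039/308 ≈ 1880.0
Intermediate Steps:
a = -20
F(W, n) = -1/308 (F(W, n) = -1/(4*(7 + 70)) = -1/4/77 = -1/4*1/77 = -1/308)
v(z) = 1880 (v(z) = -40 + 8*(-20*(-12)) = -40 + 8*240 = -40 + 1920 = 1880)
F(-45, -7) + v(-21) = -1/308 + 1880 = 579039/308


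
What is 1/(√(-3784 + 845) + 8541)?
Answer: 8541/72951620 - I*√2939/72951620 ≈ 0.00011708 - 7.4313e-7*I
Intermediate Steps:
1/(√(-3784 + 845) + 8541) = 1/(√(-2939) + 8541) = 1/(I*√2939 + 8541) = 1/(8541 + I*√2939)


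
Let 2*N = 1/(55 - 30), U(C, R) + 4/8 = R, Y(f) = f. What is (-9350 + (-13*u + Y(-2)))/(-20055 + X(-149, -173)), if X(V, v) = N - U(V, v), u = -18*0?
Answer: 233800/497037 ≈ 0.47039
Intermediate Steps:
u = 0
U(C, R) = -1/2 + R
N = 1/50 (N = 1/(2*(55 - 30)) = (1/2)/25 = (1/2)*(1/25) = 1/50 ≈ 0.020000)
X(V, v) = 13/25 - v (X(V, v) = 1/50 - (-1/2 + v) = 1/50 + (1/2 - v) = 13/25 - v)
(-9350 + (-13*u + Y(-2)))/(-20055 + X(-149, -173)) = (-9350 + (-13*0 - 2))/(-20055 + (13/25 - 1*(-173))) = (-9350 + (0 - 2))/(-20055 + (13/25 + 173)) = (-9350 - 2)/(-20055 + 4338/25) = -9352/(-497037/25) = -9352*(-25/497037) = 233800/497037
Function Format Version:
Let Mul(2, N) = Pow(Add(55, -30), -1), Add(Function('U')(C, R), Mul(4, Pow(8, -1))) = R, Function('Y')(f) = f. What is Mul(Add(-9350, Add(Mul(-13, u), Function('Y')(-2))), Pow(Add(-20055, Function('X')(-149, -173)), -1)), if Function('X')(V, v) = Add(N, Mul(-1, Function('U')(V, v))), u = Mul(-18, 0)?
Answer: Rational(233800, 497037) ≈ 0.47039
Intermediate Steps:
u = 0
Function('U')(C, R) = Add(Rational(-1, 2), R)
N = Rational(1, 50) (N = Mul(Rational(1, 2), Pow(Add(55, -30), -1)) = Mul(Rational(1, 2), Pow(25, -1)) = Mul(Rational(1, 2), Rational(1, 25)) = Rational(1, 50) ≈ 0.020000)
Function('X')(V, v) = Add(Rational(13, 25), Mul(-1, v)) (Function('X')(V, v) = Add(Rational(1, 50), Mul(-1, Add(Rational(-1, 2), v))) = Add(Rational(1, 50), Add(Rational(1, 2), Mul(-1, v))) = Add(Rational(13, 25), Mul(-1, v)))
Mul(Add(-9350, Add(Mul(-13, u), Function('Y')(-2))), Pow(Add(-20055, Function('X')(-149, -173)), -1)) = Mul(Add(-9350, Add(Mul(-13, 0), -2)), Pow(Add(-20055, Add(Rational(13, 25), Mul(-1, -173))), -1)) = Mul(Add(-9350, Add(0, -2)), Pow(Add(-20055, Add(Rational(13, 25), 173)), -1)) = Mul(Add(-9350, -2), Pow(Add(-20055, Rational(4338, 25)), -1)) = Mul(-9352, Pow(Rational(-497037, 25), -1)) = Mul(-9352, Rational(-25, 497037)) = Rational(233800, 497037)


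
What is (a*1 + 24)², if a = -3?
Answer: 441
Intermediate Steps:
(a*1 + 24)² = (-3*1 + 24)² = (-3 + 24)² = 21² = 441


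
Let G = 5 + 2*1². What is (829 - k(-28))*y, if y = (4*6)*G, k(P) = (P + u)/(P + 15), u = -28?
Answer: 1801128/13 ≈ 1.3855e+5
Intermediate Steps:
k(P) = (-28 + P)/(15 + P) (k(P) = (P - 28)/(P + 15) = (-28 + P)/(15 + P))
G = 7 (G = 5 + 2*1 = 5 + 2 = 7)
y = 168 (y = (4*6)*7 = 24*7 = 168)
(829 - k(-28))*y = (829 - (-28 - 28)/(15 - 28))*168 = (829 - (-56)/(-13))*168 = (829 - (-1)*(-56)/13)*168 = (829 - 1*56/13)*168 = (829 - 56/13)*168 = (10721/13)*168 = 1801128/13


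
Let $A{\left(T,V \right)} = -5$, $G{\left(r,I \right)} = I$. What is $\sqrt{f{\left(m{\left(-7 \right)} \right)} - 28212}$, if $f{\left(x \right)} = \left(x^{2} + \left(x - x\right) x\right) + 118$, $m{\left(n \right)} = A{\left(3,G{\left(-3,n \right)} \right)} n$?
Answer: $i \sqrt{26869} \approx 163.92 i$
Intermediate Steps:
$m{\left(n \right)} = - 5 n$
$f{\left(x \right)} = 118 + x^{2}$ ($f{\left(x \right)} = \left(x^{2} + 0 x\right) + 118 = \left(x^{2} + 0\right) + 118 = x^{2} + 118 = 118 + x^{2}$)
$\sqrt{f{\left(m{\left(-7 \right)} \right)} - 28212} = \sqrt{\left(118 + \left(\left(-5\right) \left(-7\right)\right)^{2}\right) - 28212} = \sqrt{\left(118 + 35^{2}\right) - 28212} = \sqrt{\left(118 + 1225\right) - 28212} = \sqrt{1343 - 28212} = \sqrt{-26869} = i \sqrt{26869}$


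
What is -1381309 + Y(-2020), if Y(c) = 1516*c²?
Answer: 6184505091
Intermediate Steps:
-1381309 + Y(-2020) = -1381309 + 1516*(-2020)² = -1381309 + 1516*4080400 = -1381309 + 6185886400 = 6184505091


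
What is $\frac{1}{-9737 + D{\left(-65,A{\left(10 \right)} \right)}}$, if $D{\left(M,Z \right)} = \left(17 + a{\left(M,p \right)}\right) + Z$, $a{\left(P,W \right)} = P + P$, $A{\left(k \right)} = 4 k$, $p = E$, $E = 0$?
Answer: $- \frac{1}{9810} \approx -0.00010194$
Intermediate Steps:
$p = 0$
$a{\left(P,W \right)} = 2 P$
$D{\left(M,Z \right)} = 17 + Z + 2 M$ ($D{\left(M,Z \right)} = \left(17 + 2 M\right) + Z = 17 + Z + 2 M$)
$\frac{1}{-9737 + D{\left(-65,A{\left(10 \right)} \right)}} = \frac{1}{-9737 + \left(17 + 4 \cdot 10 + 2 \left(-65\right)\right)} = \frac{1}{-9737 + \left(17 + 40 - 130\right)} = \frac{1}{-9737 - 73} = \frac{1}{-9810} = - \frac{1}{9810}$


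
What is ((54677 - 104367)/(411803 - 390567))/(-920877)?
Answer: 24845/9777871986 ≈ 2.5409e-6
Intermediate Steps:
((54677 - 104367)/(411803 - 390567))/(-920877) = -49690/21236*(-1/920877) = -49690*1/21236*(-1/920877) = -24845/10618*(-1/920877) = 24845/9777871986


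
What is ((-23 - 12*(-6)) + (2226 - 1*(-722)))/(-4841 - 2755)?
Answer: -333/844 ≈ -0.39455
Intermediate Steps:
((-23 - 12*(-6)) + (2226 - 1*(-722)))/(-4841 - 2755) = ((-23 + 72) + (2226 + 722))/(-7596) = (49 + 2948)*(-1/7596) = 2997*(-1/7596) = -333/844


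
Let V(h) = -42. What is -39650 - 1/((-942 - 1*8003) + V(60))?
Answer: -356334549/8987 ≈ -39650.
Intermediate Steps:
-39650 - 1/((-942 - 1*8003) + V(60)) = -39650 - 1/((-942 - 1*8003) - 42) = -39650 - 1/((-942 - 8003) - 42) = -39650 - 1/(-8945 - 42) = -39650 - 1/(-8987) = -39650 - 1*(-1/8987) = -39650 + 1/8987 = -356334549/8987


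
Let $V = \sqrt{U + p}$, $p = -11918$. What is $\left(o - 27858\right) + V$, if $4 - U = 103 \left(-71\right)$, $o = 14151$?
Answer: $-13707 + i \sqrt{4601} \approx -13707.0 + 67.831 i$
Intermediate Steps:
$U = 7317$ ($U = 4 - 103 \left(-71\right) = 4 - -7313 = 4 + 7313 = 7317$)
$V = i \sqrt{4601}$ ($V = \sqrt{7317 - 11918} = \sqrt{-4601} = i \sqrt{4601} \approx 67.831 i$)
$\left(o - 27858\right) + V = \left(14151 - 27858\right) + i \sqrt{4601} = -13707 + i \sqrt{4601}$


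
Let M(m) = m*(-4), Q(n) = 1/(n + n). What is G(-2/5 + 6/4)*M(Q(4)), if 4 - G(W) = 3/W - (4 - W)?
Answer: -459/220 ≈ -2.0864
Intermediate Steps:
Q(n) = 1/(2*n)
M(m) = -4*m
G(W) = 8 - W - 3/W (G(W) = 4 - (3/W - (4 - W)) = 4 - (3/W + (-4 + W)) = 4 - (-4 + W + 3/W) = 4 + (4 - W - 3/W) = 8 - W - 3/W)
G(-2/5 + 6/4)*M(Q(4)) = (8 - (-2/5 + 6/4) - 3/(-2/5 + 6/4))*(-2/4) = (8 - (-2*1/5 + 6*(1/4)) - 3/(-2*1/5 + 6*(1/4)))*(-2/4) = (8 - (-2/5 + 3/2) - 3/(-2/5 + 3/2))*(-4*1/8) = (8 - 1*11/10 - 3/11/10)*(-1/2) = (8 - 11/10 - 3*10/11)*(-1/2) = (8 - 11/10 - 30/11)*(-1/2) = (459/110)*(-1/2) = -459/220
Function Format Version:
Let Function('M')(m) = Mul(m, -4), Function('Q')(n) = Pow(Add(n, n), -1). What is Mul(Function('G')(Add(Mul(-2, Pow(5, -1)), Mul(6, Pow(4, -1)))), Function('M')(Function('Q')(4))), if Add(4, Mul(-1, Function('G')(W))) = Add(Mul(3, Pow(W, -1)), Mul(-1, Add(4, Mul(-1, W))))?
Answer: Rational(-459, 220) ≈ -2.0864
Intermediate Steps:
Function('Q')(n) = Mul(Rational(1, 2), Pow(n, -1)) (Function('Q')(n) = Pow(Mul(2, n), -1) = Mul(Rational(1, 2), Pow(n, -1)))
Function('M')(m) = Mul(-4, m)
Function('G')(W) = Add(8, Mul(-1, W), Mul(-3, Pow(W, -1))) (Function('G')(W) = Add(4, Mul(-1, Add(Mul(3, Pow(W, -1)), Mul(-1, Add(4, Mul(-1, W)))))) = Add(4, Mul(-1, Add(Mul(3, Pow(W, -1)), Add(-4, W)))) = Add(4, Mul(-1, Add(-4, W, Mul(3, Pow(W, -1))))) = Add(4, Add(4, Mul(-1, W), Mul(-3, Pow(W, -1)))) = Add(8, Mul(-1, W), Mul(-3, Pow(W, -1))))
Mul(Function('G')(Add(Mul(-2, Pow(5, -1)), Mul(6, Pow(4, -1)))), Function('M')(Function('Q')(4))) = Mul(Add(8, Mul(-1, Add(Mul(-2, Pow(5, -1)), Mul(6, Pow(4, -1)))), Mul(-3, Pow(Add(Mul(-2, Pow(5, -1)), Mul(6, Pow(4, -1))), -1))), Mul(-4, Mul(Rational(1, 2), Pow(4, -1)))) = Mul(Add(8, Mul(-1, Add(Mul(-2, Rational(1, 5)), Mul(6, Rational(1, 4)))), Mul(-3, Pow(Add(Mul(-2, Rational(1, 5)), Mul(6, Rational(1, 4))), -1))), Mul(-4, Mul(Rational(1, 2), Rational(1, 4)))) = Mul(Add(8, Mul(-1, Add(Rational(-2, 5), Rational(3, 2))), Mul(-3, Pow(Add(Rational(-2, 5), Rational(3, 2)), -1))), Mul(-4, Rational(1, 8))) = Mul(Add(8, Mul(-1, Rational(11, 10)), Mul(-3, Pow(Rational(11, 10), -1))), Rational(-1, 2)) = Mul(Add(8, Rational(-11, 10), Mul(-3, Rational(10, 11))), Rational(-1, 2)) = Mul(Add(8, Rational(-11, 10), Rational(-30, 11)), Rational(-1, 2)) = Mul(Rational(459, 110), Rational(-1, 2)) = Rational(-459, 220)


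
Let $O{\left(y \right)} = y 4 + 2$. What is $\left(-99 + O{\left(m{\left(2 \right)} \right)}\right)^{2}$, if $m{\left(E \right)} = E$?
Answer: $7921$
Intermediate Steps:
$O{\left(y \right)} = 2 + 4 y$ ($O{\left(y \right)} = 4 y + 2 = 2 + 4 y$)
$\left(-99 + O{\left(m{\left(2 \right)} \right)}\right)^{2} = \left(-99 + \left(2 + 4 \cdot 2\right)\right)^{2} = \left(-99 + \left(2 + 8\right)\right)^{2} = \left(-99 + 10\right)^{2} = \left(-89\right)^{2} = 7921$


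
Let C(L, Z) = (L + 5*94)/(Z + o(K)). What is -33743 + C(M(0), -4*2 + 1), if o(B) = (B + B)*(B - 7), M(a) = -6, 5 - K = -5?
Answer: -1787915/53 ≈ -33734.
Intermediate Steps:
K = 10 (K = 5 - 1*(-5) = 5 + 5 = 10)
o(B) = 2*B*(-7 + B) (o(B) = (2*B)*(-7 + B) = 2*B*(-7 + B))
C(L, Z) = (470 + L)/(60 + Z) (C(L, Z) = (L + 5*94)/(Z + 2*10*(-7 + 10)) = (L + 470)/(Z + 2*10*3) = (470 + L)/(Z + 60) = (470 + L)/(60 + Z))
-33743 + C(M(0), -4*2 + 1) = -33743 + (470 - 6)/(60 + (-4*2 + 1)) = -33743 + 464/(60 + (-8 + 1)) = -33743 + 464/(60 - 7) = -33743 + 464/53 = -1787915/53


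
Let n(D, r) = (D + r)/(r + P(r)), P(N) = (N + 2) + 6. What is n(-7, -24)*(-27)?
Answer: -837/40 ≈ -20.925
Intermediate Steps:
P(N) = 8 + N (P(N) = (2 + N) + 6 = 8 + N)
n(D, r) = (D + r)/(8 + 2*r) (n(D, r) = (D + r)/(r + (8 + r)) = (D + r)/(8 + 2*r))
n(-7, -24)*(-27) = ((-7 - 24)/(2*(4 - 24)))*(-27) = ((½)*(-31)/(-20))*(-27) = ((½)*(-1/20)*(-31))*(-27) = (31/40)*(-27) = -837/40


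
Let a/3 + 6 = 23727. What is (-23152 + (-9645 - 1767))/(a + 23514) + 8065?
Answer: 763535441/94677 ≈ 8064.6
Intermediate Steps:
a = 71163 (a = -18 + 3*23727 = -18 + 71181 = 71163)
(-23152 + (-9645 - 1767))/(a + 23514) + 8065 = (-23152 + (-9645 - 1767))/(71163 + 23514) + 8065 = (-23152 - 11412)/94677 + 8065 = -34564*1/94677 + 8065 = -34564/94677 + 8065 = 763535441/94677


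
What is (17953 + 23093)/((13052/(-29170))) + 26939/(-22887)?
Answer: -6850806808042/74680281 ≈ -91735.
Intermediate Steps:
(17953 + 23093)/((13052/(-29170))) + 26939/(-22887) = 41046/((13052*(-1/29170))) + 26939*(-1/22887) = 41046/(-6526/14585) - 26939/22887 = 41046*(-14585/6526) - 26939/22887 = -299327955/3263 - 26939/22887 = -6850806808042/74680281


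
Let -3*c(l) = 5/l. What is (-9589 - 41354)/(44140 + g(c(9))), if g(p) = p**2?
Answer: -37137447/32178085 ≈ -1.1541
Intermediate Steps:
c(l) = -5/(3*l)
(-9589 - 41354)/(44140 + g(c(9))) = (-9589 - 41354)/(44140 + (-5/3/9)**2) = -50943/(44140 + (-5/3*1/9)**2) = -50943/(44140 + (-5/27)**2) = -50943/(44140 + 25/729) = -50943/32178085/729 = -50943*729/32178085 = -37137447/32178085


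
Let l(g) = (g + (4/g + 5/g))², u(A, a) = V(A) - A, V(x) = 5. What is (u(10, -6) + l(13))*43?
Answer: 1326077/169 ≈ 7846.6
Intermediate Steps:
u(A, a) = 5 - A
l(g) = (g + 9/g)²
(u(10, -6) + l(13))*43 = ((5 - 1*10) + (9 + 13²)²/13²)*43 = ((5 - 10) + (9 + 169)²/169)*43 = (-5 + (1/169)*178²)*43 = (-5 + (1/169)*31684)*43 = (-5 + 31684/169)*43 = (30839/169)*43 = 1326077/169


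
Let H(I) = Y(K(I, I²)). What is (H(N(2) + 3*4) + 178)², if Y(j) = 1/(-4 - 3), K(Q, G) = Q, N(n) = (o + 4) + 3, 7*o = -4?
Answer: 1550025/49 ≈ 31633.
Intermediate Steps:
o = -4/7 (o = (⅐)*(-4) = -4/7 ≈ -0.57143)
N(n) = 45/7 (N(n) = (-4/7 + 4) + 3 = 24/7 + 3 = 45/7)
Y(j) = -⅐ (Y(j) = 1/(-7) = -⅐)
H(I) = -⅐
(H(N(2) + 3*4) + 178)² = (-⅐ + 178)² = (1245/7)² = 1550025/49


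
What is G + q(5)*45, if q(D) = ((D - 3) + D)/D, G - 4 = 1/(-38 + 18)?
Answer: 1339/20 ≈ 66.950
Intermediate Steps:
G = 79/20 (G = 4 + 1/(-38 + 18) = 4 + 1/(-20) = 4 - 1/20 = 79/20 ≈ 3.9500)
q(D) = (-3 + 2*D)/D (q(D) = ((-3 + D) + D)/D = (-3 + 2*D)/D)
G + q(5)*45 = 79/20 + (2 - 3/5)*45 = 79/20 + (7/5)*45 = 79/20 + 63 = 1339/20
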